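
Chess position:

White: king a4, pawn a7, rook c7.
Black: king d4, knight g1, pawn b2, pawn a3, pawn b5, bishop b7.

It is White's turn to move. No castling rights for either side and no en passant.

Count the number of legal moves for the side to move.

5

White to move; king on a4.
In check: yes, from the black pawn on b5.
Legal moves: Kxb5, Ka5, Kb4, Kb3, Kxa3.
Count: 5.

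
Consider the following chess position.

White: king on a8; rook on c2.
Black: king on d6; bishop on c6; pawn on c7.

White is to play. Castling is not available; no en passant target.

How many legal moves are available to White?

3

White to move; king on a8.
In check: yes, from the black bishop on c6.
Legal moves: Kb8, Ka7, Rxc6+.
Count: 3.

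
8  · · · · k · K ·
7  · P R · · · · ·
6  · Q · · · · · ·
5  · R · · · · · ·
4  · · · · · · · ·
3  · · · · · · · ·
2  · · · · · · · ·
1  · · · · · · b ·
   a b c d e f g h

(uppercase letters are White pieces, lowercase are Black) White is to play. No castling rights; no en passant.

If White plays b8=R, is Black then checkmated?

yes

After b8=R: black king on e8; in check: yes, from the white rook on b8.
King squares — d7: attacked by Rc7; e7: attacked by Rc7; f7: attacked by Rc7; d8: attacked by Rb8; f8: attacked by Rb8.
Black has no legal moves → checkmate.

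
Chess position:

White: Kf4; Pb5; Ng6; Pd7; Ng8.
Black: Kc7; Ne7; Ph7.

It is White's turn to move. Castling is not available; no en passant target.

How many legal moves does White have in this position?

White to move; king on f4.
In check: no.
Legal moves: N8xe7, Nh6, Nf6, Nh8, Nf8, N6xe7, Ne5, Nh4, Kg5, Ke5, Kg4, Ke4, Kg3, Kf3, Ke3, d8=Q+, d8=R, d8=B+, d8=N, b6+.
Count: 20.

20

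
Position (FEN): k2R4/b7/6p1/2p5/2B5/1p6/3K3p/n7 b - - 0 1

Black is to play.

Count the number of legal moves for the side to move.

2

Black to move; king on a8.
In check: yes, from the white rook on d8.
Legal moves: Kb7, Bb8.
Count: 2.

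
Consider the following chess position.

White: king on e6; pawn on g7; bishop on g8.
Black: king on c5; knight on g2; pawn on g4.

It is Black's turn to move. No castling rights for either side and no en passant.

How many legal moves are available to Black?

Black to move; king on c5.
In check: no.
Legal moves: Kc6, Kb6, Kb5, Kd4, Kc4, Kb4, Nh4, Nf4+, Ne3, Ne1, g3.
Count: 11.

11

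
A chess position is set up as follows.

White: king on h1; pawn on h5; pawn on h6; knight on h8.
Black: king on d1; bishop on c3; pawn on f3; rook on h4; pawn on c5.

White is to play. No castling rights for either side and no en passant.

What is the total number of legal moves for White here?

White to move; king on h1.
In check: yes, from the black rook on h4.
Legal moves: Kg1.
Count: 1.

1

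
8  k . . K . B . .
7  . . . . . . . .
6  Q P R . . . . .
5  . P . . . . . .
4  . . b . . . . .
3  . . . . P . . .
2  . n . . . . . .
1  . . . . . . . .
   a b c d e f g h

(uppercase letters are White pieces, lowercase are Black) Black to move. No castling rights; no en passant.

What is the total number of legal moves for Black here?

Black to move; king on a8.
In check: yes, from the white queen on a6.
Legal moves: Kb8.
Count: 1.

1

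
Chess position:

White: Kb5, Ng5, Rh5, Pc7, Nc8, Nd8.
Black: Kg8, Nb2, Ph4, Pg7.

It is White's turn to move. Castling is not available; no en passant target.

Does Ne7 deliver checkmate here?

After Ne7: black king on g8; in check: yes, from the white knight on e7.
Black has 1 legal reply: Kf8.
In check but a legal move exists → not checkmate.

no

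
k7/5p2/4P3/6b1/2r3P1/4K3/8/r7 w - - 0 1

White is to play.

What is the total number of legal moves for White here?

4

White to move; king on e3.
In check: yes, from the black bishop on g5.
Legal moves: Kf3, Kd3, Kf2, Ke2.
Count: 4.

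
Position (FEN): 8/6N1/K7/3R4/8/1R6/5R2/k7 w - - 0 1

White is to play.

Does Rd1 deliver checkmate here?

After Rd1: black king on a1; in check: yes, from the white rook on d1.
King squares — b1: attacked by Rd1; a2: attacked by Rf2; b2: attacked by Rf2.
Black has no legal moves → checkmate.

yes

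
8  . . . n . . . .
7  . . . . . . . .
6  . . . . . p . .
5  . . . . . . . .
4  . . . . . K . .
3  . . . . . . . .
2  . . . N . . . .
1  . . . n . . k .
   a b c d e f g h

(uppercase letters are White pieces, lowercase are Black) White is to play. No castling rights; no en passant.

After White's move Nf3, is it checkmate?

no

After Nf3: black king on g1; in check: yes, from the white knight on f3.
Black has 4 legal replies: Kg2, Kf2, Kh1, Kf1.
In check but a legal move exists → not checkmate.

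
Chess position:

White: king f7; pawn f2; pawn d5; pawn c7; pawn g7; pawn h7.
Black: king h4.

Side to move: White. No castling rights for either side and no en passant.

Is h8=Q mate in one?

no

After h8=Q: black king on h4; in check: yes, from the white queen on h8.
Black has 2 legal replies: Kg5, Kg4.
In check but a legal move exists → not checkmate.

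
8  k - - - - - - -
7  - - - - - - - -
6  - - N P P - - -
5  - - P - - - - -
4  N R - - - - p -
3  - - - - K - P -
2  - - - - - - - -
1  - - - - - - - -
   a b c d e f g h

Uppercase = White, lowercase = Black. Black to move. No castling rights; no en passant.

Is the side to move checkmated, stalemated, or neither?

stalemate

Black to move; black king on a8.
In check: no.
King squares — a7: attacked by Nc6; b7: attacked by Rb4; b8: attacked by Rb4.
Legal moves for Black: none.
Not in check and no legal moves → stalemate.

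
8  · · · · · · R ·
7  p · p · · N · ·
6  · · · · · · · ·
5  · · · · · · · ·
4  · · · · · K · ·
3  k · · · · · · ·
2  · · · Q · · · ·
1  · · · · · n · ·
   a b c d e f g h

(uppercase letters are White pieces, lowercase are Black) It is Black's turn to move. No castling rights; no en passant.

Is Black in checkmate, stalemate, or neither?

neither

Black to move; black king on a3.
In check: no.
Legal moves for Black: Ka4, Kb3, Ng3, Ne3, Nh2, Nxd2, c6, a6, c5, a5.
Black has 10 legal moves and is not in check → neither.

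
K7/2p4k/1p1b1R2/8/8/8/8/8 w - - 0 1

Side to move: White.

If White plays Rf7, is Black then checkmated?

After Rf7: black king on h7; in check: yes, from the white rook on f7.
Black has 4 legal replies: Kh8, Kg8, Kh6, Kg6.
In check but a legal move exists → not checkmate.

no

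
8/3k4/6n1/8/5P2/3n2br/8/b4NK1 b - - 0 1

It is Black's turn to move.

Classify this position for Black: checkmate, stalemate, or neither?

Black to move; black king on d7.
In check: no.
Legal moves for Black include: Ke8, Kd8, Kc8, Ke7, Kc7, Ke6, Kd6, Kc6, Nh8, Nf8, Ne7, Nge5, Nh4, Ngxf4, Rh8, Rh7, Rh6, Rh5, ... (list truncated; more exist).
Black has legal moves and is not in check → neither.

neither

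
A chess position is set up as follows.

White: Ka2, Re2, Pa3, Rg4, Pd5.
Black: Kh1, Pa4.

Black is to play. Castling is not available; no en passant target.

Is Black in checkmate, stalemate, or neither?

stalemate

Black to move; black king on h1.
In check: no.
King squares — g1: attacked by Rg4; g2: attacked by Re2; h2: attacked by Re2.
Legal moves for Black: none.
Not in check and no legal moves → stalemate.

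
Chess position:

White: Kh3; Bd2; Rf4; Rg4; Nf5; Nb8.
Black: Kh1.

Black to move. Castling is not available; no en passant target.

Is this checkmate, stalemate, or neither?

stalemate

Black to move; black king on h1.
In check: no.
King squares — g1: attacked by Rg4; g2: attacked by Kh3; h2: attacked by Kh3.
Legal moves for Black: none.
Not in check and no legal moves → stalemate.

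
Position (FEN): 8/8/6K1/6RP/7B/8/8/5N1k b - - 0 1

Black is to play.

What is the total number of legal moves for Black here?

Black to move; king on h1.
In check: no.
Legal moves: none.
Count: 0.

0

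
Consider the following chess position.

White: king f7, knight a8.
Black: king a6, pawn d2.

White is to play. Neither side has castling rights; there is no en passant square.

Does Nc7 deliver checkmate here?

After Nc7: black king on a6; in check: yes, from the white knight on c7.
Black has 4 legal replies: Kb7, Ka7, Kb6, Ka5.
In check but a legal move exists → not checkmate.

no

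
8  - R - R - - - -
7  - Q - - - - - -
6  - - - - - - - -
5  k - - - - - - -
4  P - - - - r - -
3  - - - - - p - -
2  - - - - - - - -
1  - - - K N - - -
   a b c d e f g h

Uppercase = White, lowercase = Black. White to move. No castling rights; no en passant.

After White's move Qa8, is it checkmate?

yes

After Qa8: black king on a5; in check: yes, from the white queen on a8.
King squares — a4: attacked by Qa8; b4: attacked by Rb8; b5: attacked by Pa4; a6: attacked by Qa8; b6: attacked by Rb8.
Black has no legal moves → checkmate.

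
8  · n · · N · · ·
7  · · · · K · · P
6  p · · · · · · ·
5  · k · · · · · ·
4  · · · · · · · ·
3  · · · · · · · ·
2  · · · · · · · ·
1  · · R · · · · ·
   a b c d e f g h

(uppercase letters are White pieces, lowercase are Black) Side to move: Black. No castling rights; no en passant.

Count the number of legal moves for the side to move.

7

Black to move; king on b5.
In check: no.
Legal moves: Nd7, Nc6+, Kb6, Ka5, Kb4, Ka4, a5.
Count: 7.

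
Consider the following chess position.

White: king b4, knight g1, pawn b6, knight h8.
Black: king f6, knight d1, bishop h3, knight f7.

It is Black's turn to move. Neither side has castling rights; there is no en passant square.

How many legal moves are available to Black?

23

Black to move; king on f6.
In check: no.
Legal moves: Nxh8, Nd8, Nh6, Nd6, Ng5, Ne5, Kg7, Ke7, Ke6, Kg5, Kf5, Ke5, Bc8, Bd7, Be6, Bf5, Bg4, Bg2, Bf1, Ne3, Nc3, Nf2, Nb2.
Count: 23.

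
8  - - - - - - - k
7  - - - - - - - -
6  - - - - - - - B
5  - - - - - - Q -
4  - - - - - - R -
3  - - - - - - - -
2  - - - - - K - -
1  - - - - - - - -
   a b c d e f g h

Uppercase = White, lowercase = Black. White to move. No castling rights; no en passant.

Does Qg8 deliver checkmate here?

yes

After Qg8: black king on h8; in check: yes, from the white queen on g8.
King squares — g7: attacked by Rg4; h7: attacked by Qg8; g8: attacked by Rg4.
Black has no legal moves → checkmate.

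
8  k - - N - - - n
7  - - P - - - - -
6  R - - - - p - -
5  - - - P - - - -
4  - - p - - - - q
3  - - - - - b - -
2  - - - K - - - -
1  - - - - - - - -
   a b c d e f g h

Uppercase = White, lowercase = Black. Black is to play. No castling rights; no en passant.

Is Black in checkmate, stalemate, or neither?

Black to move; black king on a8.
In check: yes, from the white rook on a6.
King squares — a7: attacked by Ra6; b7: attacked by Nd8; b8: attacked by Pc7.
Legal moves for Black: none.
In check with no legal moves → checkmate.

checkmate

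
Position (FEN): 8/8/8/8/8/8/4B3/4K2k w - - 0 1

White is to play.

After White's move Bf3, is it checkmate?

After Bf3: black king on h1; in check: yes, from the white bishop on f3.
Black has 2 legal replies: Kh2, Kg1.
In check but a legal move exists → not checkmate.

no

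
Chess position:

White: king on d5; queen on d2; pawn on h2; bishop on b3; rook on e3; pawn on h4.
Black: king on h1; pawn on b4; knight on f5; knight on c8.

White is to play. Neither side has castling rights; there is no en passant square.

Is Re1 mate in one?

yes

After Re1: black king on h1; in check: yes, from the white rook on e1.
King squares — g1: attacked by Re1; g2: attacked by Qd2; h2: attacked by Qd2.
Black has no legal moves → checkmate.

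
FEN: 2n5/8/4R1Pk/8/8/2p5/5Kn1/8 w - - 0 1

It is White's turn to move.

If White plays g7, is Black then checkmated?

no

After g7: black king on h6; in check: yes, from the white rook on e6.
Black has 4 legal replies: Kh7, Kxg7, Kh5, Kg5.
In check but a legal move exists → not checkmate.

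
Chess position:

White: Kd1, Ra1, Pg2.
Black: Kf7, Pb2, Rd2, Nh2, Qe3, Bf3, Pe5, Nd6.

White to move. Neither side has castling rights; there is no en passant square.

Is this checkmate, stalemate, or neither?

checkmate

White to move; white king on d1.
In check: yes, from the black rook on d2 and the black bishop on f3.
King squares — c1: attacked by Pb2; e1: attacked by Qe3; c2: attacked by Rd2; d2: attacked by Qe3; e2: attacked by Rd2.
Legal moves for White: none.
In check with no legal moves → checkmate.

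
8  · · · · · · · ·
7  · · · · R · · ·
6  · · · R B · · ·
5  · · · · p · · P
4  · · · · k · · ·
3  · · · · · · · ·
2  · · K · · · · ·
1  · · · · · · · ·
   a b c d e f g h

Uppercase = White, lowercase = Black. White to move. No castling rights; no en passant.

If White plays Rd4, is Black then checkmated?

After Rd4: black king on e4; in check: yes, from the white rook on d4.
Black has 4 legal replies: Kxd4, Kf3, Ke3, exd4.
In check but a legal move exists → not checkmate.

no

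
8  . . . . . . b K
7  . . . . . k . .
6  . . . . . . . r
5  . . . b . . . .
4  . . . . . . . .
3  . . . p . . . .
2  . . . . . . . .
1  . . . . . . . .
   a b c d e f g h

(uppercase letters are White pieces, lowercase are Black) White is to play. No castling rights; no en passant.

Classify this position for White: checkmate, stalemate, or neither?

White to move; white king on h8.
In check: yes, from the black rook on h6.
King squares — g7: attacked by Kf7; h7: attacked by Rh6; g8: attacked by Kf7.
Legal moves for White: none.
In check with no legal moves → checkmate.

checkmate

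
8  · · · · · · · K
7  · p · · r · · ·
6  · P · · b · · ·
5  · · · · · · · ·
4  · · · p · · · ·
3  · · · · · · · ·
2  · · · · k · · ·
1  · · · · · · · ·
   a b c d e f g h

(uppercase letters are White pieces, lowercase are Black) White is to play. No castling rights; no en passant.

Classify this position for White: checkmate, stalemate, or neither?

stalemate

White to move; white king on h8.
In check: no.
King squares — g7: attacked by Re7; h7: attacked by Re7; g8: attacked by Be6.
Legal moves for White: none.
Not in check and no legal moves → stalemate.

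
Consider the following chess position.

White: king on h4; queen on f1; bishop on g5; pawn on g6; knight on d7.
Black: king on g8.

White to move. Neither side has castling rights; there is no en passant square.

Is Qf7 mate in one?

no

After Qf7: black king on g8; in check: yes, from the white queen on f7.
Black has 1 legal reply: Kh8.
In check but a legal move exists → not checkmate.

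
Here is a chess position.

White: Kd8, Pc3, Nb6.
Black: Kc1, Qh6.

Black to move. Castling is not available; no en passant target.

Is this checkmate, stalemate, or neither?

neither

Black to move; black king on c1.
In check: no.
Legal moves for Black include: Qh8+, Qf8+, Qh7, Qg7, Qg6, Qf6+, Qe6, Qd6+, Qc6, Qxb6+, Qh5, Qg5+, Qh4+, Qf4, Qh3, Qe3, Qh2, Qd2+, ... (list truncated; more exist).
Black has legal moves and is not in check → neither.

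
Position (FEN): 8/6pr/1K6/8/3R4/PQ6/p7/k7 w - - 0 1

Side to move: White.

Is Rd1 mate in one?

yes

After Rd1: black king on a1; in check: yes, from the white rook on d1.
King squares — b1: attacked by Rd1; a2: own pawn; b2: attacked by Qb3.
Black has no legal moves → checkmate.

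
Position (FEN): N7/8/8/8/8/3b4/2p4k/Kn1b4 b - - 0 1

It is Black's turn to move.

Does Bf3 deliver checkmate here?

After Bf3: white king on a1; in check: no.
White is not in check, so this cannot be checkmate.

no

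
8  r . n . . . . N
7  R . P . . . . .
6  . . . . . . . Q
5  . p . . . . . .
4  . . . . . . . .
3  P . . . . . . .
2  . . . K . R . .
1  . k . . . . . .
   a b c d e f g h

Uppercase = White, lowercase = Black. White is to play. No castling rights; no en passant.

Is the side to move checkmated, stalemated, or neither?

neither

White to move; white king on d2.
In check: no.
Legal moves for White include: Nf7, Ng6, Rxa8, Rb7, Ra6, Ra5, Ra4, Qf8, Qh7+, Qg7, Qg6+, Qf6, Qe6, Qd6, Qc6, Qb6, Qa6, Qh5, ... (list truncated; more exist).
White has legal moves and is not in check → neither.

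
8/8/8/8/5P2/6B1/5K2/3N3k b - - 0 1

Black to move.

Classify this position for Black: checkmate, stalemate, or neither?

stalemate

Black to move; black king on h1.
In check: no.
King squares — g1: attacked by Kf2; g2: attacked by Kf2; h2: attacked by Bg3.
Legal moves for Black: none.
Not in check and no legal moves → stalemate.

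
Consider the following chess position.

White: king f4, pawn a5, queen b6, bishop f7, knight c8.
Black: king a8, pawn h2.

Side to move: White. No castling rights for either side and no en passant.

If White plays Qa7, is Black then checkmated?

After Qa7: black king on a8; in check: yes, from the white queen on a7.
King squares — a7: attacked by Nc8; b7: attacked by Qa7; b8: attacked by Qa7.
Black has no legal moves → checkmate.

yes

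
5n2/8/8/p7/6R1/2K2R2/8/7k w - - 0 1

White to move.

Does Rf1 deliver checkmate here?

no

After Rf1: black king on h1; in check: yes, from the white rook on f1.
Black has 1 legal reply: Kh2.
In check but a legal move exists → not checkmate.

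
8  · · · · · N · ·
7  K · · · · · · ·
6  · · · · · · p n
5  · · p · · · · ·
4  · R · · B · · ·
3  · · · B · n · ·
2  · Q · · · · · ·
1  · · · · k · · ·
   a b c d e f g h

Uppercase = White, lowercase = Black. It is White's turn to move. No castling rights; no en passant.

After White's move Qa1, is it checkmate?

After Qa1: black king on e1; in check: yes, from the white queen on a1.
Black has 2 legal replies: Kf2, Kd2.
In check but a legal move exists → not checkmate.

no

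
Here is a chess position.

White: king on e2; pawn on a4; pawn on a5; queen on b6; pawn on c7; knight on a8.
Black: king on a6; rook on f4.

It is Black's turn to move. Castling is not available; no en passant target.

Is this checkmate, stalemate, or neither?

checkmate

Black to move; black king on a6.
In check: yes, from the white queen on b6.
King squares — a5: attacked by Qb6; b5: attacked by Pa4; b6: attacked by Pa5; a7: attacked by Qb6; b7: attacked by Qb6.
Legal moves for Black: none.
In check with no legal moves → checkmate.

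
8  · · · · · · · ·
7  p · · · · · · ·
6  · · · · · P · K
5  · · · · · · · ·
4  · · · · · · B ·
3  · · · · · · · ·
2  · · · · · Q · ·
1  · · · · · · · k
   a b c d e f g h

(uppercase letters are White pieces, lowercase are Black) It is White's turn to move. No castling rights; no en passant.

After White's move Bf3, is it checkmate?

After Bf3: black king on h1; in check: yes, from the white bishop on f3.
King squares — g1: attacked by Qf2; g2: attacked by Qf2; h2: attacked by Qf2.
Black has no legal moves → checkmate.

yes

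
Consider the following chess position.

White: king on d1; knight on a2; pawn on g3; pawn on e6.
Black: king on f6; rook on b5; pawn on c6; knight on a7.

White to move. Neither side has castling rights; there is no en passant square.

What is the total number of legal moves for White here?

White to move; king on d1.
In check: no.
Legal moves: Nb4, Nc3, Nc1, Ke2, Kd2, Kc2, Ke1, Kc1, e7, g4.
Count: 10.

10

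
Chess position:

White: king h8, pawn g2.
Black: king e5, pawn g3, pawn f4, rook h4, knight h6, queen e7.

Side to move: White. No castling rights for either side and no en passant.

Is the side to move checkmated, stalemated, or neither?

stalemate

White to move; white king on h8.
In check: no.
King squares — g7: attacked by Qe7; h7: attacked by Qe7; g8: attacked by Nh6.
Legal moves for White: none.
Not in check and no legal moves → stalemate.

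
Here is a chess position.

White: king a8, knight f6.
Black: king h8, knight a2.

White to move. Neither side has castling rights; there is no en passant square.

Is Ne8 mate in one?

no

After Ne8: black king on h8; in check: no.
Black is not in check, so this cannot be checkmate.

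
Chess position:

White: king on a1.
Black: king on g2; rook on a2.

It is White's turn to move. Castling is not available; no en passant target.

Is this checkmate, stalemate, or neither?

White to move; white king on a1.
In check: yes, from the black rook on a2.
King squares — b1: available; a2: available; b2: attacked by Ra2.
Legal moves for White: Kxa2, Kb1.
White is in check but has 2 legal moves → neither.

neither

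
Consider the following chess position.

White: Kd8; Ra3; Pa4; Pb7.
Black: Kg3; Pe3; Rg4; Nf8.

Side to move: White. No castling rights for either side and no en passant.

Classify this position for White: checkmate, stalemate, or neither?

White to move; white king on d8.
In check: no.
Legal moves for White: Ke8, Kc8, Ke7, Kc7, Rxe3+, Rd3, Rc3, Rb3, Ra2, Ra1, b8=Q+, b8=R, b8=B+, b8=N, a5.
White has 15 legal moves and is not in check → neither.

neither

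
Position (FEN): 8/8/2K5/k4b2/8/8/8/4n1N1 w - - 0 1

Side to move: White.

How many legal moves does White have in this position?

White to move; king on c6.
In check: no.
Legal moves: Kc7, Kb7, Kd6, Kd5, Kc5, Nh3, Nf3, Ne2.
Count: 8.

8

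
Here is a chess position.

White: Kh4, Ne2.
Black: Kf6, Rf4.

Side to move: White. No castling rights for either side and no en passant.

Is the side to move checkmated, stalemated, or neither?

neither

White to move; white king on h4.
In check: yes, from the black rook on f4.
Legal moves for White: Kh5, Kh3, Kg3, Nxf4.
White is in check but has 4 legal moves → neither.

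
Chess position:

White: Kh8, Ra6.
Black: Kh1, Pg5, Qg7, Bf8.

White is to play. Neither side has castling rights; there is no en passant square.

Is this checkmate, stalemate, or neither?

White to move; white king on h8.
In check: yes, from the black queen on g7.
King squares — g7: attacked by Bf8; h7: attacked by Qg7; g8: attacked by Qg7.
Legal moves for White: none.
In check with no legal moves → checkmate.

checkmate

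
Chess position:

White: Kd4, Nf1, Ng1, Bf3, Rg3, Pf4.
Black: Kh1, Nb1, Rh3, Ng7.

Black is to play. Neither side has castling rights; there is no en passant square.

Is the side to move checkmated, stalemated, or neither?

Black to move; black king on h1.
In check: yes, from the white bishop on f3.
King squares — g1: attacked by Rg3; g2: attacked by Bf3; h2: attacked by Nf1.
Legal moves for Black: none.
In check with no legal moves → checkmate.

checkmate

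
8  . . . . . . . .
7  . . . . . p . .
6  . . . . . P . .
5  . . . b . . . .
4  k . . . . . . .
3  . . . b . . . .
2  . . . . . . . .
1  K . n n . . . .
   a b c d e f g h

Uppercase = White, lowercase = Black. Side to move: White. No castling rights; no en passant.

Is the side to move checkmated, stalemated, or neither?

White to move; white king on a1.
In check: no.
King squares — b1: attacked by Bd3; a2: attacked by Nc1; b2: attacked by Nd1.
Legal moves for White: none.
Not in check and no legal moves → stalemate.

stalemate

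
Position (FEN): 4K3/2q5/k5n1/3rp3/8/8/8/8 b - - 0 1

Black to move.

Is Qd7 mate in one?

yes

After Qd7: white king on e8; in check: yes, from the black queen on d7.
King squares — d7: attacked by Rd5; e7: attacked by Ng6; f7: attacked by Qd7; d8: attacked by Qd7; f8: attacked by Ng6.
White has no legal moves → checkmate.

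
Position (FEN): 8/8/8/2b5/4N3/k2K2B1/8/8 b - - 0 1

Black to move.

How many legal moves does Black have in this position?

15

Black to move; king on a3.
In check: no.
Legal moves: Bf8, Be7, Ba7, Bd6, Bb6, Bd4, Bb4, Be3, Bf2, Bg1, Kb4, Ka4, Kb3, Kb2, Ka2.
Count: 15.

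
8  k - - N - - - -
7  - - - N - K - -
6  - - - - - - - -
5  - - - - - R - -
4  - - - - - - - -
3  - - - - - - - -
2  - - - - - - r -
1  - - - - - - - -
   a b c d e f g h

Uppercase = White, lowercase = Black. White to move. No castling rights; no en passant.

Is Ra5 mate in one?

After Ra5: black king on a8; in check: yes, from the white rook on a5.
King squares — a7: attacked by Ra5; b7: attacked by Nd8; b8: attacked by Nd7.
Black has no legal moves → checkmate.

yes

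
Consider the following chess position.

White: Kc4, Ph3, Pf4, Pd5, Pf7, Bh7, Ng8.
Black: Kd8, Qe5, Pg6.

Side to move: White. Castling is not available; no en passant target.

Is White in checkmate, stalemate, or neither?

neither

White to move; white king on c4.
In check: no.
Legal moves for White: Ne7, Nh6, Nf6, Bxg6, Kc5, Kb5, Kb4, Kd3, Kb3, fxe5, f8=Q+, f8=R+, f8=B, f8=N, d6, f5, h4.
White has 17 legal moves and is not in check → neither.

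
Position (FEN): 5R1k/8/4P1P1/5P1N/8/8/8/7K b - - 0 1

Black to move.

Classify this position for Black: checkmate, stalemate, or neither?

checkmate

Black to move; black king on h8.
In check: yes, from the white rook on f8.
King squares — g7: attacked by Nh5; h7: attacked by Pg6; g8: attacked by Rf8.
Legal moves for Black: none.
In check with no legal moves → checkmate.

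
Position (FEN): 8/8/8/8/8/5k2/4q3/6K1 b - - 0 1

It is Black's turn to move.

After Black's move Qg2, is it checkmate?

After Qg2: white king on g1; in check: yes, from the black queen on g2.
King squares — f1: attacked by Qg2; h1: attacked by Qg2; f2: attacked by Qg2; g2: attacked by Kf3; h2: attacked by Qg2.
White has no legal moves → checkmate.

yes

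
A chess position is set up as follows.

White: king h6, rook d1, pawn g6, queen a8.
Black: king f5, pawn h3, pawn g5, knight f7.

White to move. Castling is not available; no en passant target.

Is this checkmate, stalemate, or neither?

White to move; white king on h6.
In check: yes, from the black knight on f7.
King squares — g5: attacked by Kf5; h5: available; g6: own pawn; g7: available; h7: available.
Legal moves for White: Kh7, Kg7, Kh5, gxf7.
White is in check but has 4 legal moves → neither.

neither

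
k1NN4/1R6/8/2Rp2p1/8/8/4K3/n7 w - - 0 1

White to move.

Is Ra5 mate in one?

yes

After Ra5: black king on a8; in check: yes, from the white rook on a5.
King squares — a7: attacked by Ra5; b7: attacked by Nd8; b8: attacked by Rb7.
Black has no legal moves → checkmate.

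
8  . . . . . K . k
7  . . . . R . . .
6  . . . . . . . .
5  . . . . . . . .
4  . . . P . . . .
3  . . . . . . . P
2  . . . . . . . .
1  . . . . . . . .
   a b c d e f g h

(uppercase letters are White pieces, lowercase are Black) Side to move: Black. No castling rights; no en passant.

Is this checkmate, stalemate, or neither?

stalemate

Black to move; black king on h8.
In check: no.
King squares — g7: attacked by Re7; h7: attacked by Re7; g8: attacked by Kf8.
Legal moves for Black: none.
Not in check and no legal moves → stalemate.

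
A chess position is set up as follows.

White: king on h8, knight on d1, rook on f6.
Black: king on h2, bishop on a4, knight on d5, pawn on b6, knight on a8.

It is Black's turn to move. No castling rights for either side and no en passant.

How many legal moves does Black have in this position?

Black to move; king on h2.
In check: no.
Legal moves: Nac7, Ne7, Ndc7, Nxf6, Nf4, Nb4, Ne3, Nc3, Be8, Bd7, Bc6, Bb5, Bb3, Bc2, Bxd1, Kh3, Kg3, Kg2, Kh1, Kg1, b5.
Count: 21.

21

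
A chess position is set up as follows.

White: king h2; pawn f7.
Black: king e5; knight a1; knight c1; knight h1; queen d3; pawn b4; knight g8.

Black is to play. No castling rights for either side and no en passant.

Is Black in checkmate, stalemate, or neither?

Black to move; black king on e5.
In check: no.
Legal moves for Black include: Ne7, Nh6, Nf6, Kf6, Ke6, Kd6, Kf5, Kd5, Kf4, Ke4, Kd4, Qd8, Qh7+, Qd7, Qg6, Qd6, Qa6, Qf5, ... (list truncated; more exist).
Black has legal moves and is not in check → neither.

neither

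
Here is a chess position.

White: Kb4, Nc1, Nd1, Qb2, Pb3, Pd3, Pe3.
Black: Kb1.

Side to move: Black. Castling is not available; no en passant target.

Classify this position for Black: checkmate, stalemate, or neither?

Black to move; black king on b1.
In check: yes, from the white queen on b2.
King squares — a1: attacked by Qb2; c1: attacked by Qb2; a2: attacked by Nc1; b2: attacked by Nd1; c2: attacked by Qb2.
Legal moves for Black: none.
In check with no legal moves → checkmate.

checkmate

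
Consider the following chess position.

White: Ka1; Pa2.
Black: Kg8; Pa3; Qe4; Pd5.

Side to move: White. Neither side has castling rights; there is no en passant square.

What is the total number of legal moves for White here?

0

White to move; king on a1.
In check: no.
Legal moves: none.
Count: 0.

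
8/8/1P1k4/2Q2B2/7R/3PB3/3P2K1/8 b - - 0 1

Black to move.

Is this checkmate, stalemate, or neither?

checkmate

Black to move; black king on d6.
In check: yes, from the white queen on c5.
King squares — c5: attacked by Be3; d5: attacked by Qc5; e5: attacked by Qc5; c6: attacked by Qc5; e6: attacked by Bf5; c7: attacked by Qc5; d7: attacked by Bf5; e7: attacked by Qc5.
Legal moves for Black: none.
In check with no legal moves → checkmate.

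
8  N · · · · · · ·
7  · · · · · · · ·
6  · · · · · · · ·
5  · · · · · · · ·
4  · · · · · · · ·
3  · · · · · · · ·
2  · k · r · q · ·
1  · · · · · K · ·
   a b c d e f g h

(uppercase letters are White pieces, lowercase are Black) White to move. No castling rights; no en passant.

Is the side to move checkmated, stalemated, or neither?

checkmate

White to move; white king on f1.
In check: yes, from the black queen on f2.
King squares — e1: attacked by Qf2; g1: attacked by Qf2; e2: attacked by Rd2; f2: attacked by Rd2; g2: attacked by Qf2.
Legal moves for White: none.
In check with no legal moves → checkmate.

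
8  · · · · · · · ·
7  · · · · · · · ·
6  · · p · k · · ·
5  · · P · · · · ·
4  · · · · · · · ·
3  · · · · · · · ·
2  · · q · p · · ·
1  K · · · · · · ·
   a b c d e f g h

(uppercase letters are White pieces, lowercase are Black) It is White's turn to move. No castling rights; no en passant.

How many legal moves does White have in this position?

White to move; king on a1.
In check: no.
Legal moves: none.
Count: 0.

0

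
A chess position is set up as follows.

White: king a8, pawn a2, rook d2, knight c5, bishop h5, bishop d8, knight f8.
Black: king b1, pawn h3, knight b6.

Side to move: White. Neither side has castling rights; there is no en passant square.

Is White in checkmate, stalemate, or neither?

neither

White to move; white king on a8.
In check: yes, from the black knight on b6.
King squares — a7: available; b7: available; b8: available.
Legal moves for White: Kb8, Kb7, Ka7, Bxb6.
White is in check but has 4 legal moves → neither.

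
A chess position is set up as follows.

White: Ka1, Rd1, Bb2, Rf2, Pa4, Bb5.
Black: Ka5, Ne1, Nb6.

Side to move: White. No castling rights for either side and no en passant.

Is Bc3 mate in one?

After Bc3: black king on a5; in check: yes, from the white bishop on c3.
King squares — a4: attacked by Bb5; b4: attacked by Bc3; b5: attacked by Pa4; a6: attacked by Bb5; b6: own knight.
Black has no legal moves → checkmate.

yes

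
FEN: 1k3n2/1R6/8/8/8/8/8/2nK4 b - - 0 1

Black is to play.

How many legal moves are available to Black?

3

Black to move; king on b8.
In check: yes, from the white rook on b7.
Legal moves: Kc8, Ka8, Kxb7.
Count: 3.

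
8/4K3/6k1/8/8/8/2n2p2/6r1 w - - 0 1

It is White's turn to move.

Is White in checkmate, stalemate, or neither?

White to move; white king on e7.
In check: no.
Legal moves for White: Kf8, Ke8, Kd8, Kd7, Ke6, Kd6.
White has 6 legal moves and is not in check → neither.

neither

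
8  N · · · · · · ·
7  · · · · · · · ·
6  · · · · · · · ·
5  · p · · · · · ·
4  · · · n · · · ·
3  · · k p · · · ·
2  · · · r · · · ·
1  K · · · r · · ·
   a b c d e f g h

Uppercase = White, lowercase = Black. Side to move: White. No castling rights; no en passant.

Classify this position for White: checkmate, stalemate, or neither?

checkmate

White to move; white king on a1.
In check: yes, from the black rook on e1.
King squares — b1: attacked by Re1; a2: attacked by Rd2; b2: attacked by Rd2.
Legal moves for White: none.
In check with no legal moves → checkmate.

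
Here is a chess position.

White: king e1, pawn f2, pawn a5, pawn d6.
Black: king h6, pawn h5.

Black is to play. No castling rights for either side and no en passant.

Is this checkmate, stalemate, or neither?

neither

Black to move; black king on h6.
In check: no.
Legal moves for Black: Kh7, Kg7, Kg6, Kg5, h4.
Black has 5 legal moves and is not in check → neither.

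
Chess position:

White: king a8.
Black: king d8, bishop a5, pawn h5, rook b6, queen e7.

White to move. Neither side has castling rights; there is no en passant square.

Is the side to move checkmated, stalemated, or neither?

stalemate

White to move; white king on a8.
In check: no.
King squares — a7: attacked by Qe7; b7: attacked by Rb6; b8: attacked by Rb6.
Legal moves for White: none.
Not in check and no legal moves → stalemate.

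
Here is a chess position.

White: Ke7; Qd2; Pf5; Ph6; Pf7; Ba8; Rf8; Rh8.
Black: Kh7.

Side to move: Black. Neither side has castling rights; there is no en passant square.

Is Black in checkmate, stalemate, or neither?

Black to move; black king on h7.
In check: yes, from the white rook on h8.
King squares — g6: attacked by Pf5; h6: attacked by Qd2; g7: attacked by Ph6; g8: attacked by Pf7; h8: attacked by Rf8.
Legal moves for Black: none.
In check with no legal moves → checkmate.

checkmate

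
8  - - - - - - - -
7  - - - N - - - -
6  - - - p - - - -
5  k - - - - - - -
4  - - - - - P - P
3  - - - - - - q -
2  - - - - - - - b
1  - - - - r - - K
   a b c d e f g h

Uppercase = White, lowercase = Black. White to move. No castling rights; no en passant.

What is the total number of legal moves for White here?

White to move; king on h1.
In check: yes, from the black rook on e1.
Legal moves: none.
Count: 0.

0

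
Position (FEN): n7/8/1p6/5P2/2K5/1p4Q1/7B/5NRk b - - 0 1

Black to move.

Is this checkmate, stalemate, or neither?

Black to move; black king on h1.
In check: yes, from the white rook on g1.
King squares — g1: attacked by Bh2; g2: attacked by Rg1; h2: attacked by Nf1.
Legal moves for Black: none.
In check with no legal moves → checkmate.

checkmate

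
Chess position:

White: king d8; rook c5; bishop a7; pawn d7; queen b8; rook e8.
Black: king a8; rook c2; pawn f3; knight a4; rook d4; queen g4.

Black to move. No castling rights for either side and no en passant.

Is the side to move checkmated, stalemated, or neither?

Black to move; black king on a8.
In check: yes, from the white queen on b8.
King squares — a7: attacked by Qb8; b7: attacked by Qb8; b8: attacked by Ba7.
Legal moves for Black: none.
In check with no legal moves → checkmate.

checkmate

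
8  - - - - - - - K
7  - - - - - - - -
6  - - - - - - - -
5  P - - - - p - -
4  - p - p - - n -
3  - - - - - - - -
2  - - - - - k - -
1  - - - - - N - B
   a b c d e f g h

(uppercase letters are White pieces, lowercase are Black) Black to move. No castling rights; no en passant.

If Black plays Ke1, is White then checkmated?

After Ke1: white king on h8; in check: no.
White is not in check, so this cannot be checkmate.

no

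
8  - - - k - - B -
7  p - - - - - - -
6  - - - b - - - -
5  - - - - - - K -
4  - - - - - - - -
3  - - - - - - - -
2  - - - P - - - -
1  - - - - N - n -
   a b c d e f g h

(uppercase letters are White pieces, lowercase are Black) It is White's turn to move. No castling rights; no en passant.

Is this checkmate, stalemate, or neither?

neither

White to move; white king on g5.
In check: no.
Legal moves for White include: Bh7, Bf7, Be6, Bd5, Bc4, Bb3, Ba2, Kh6, Kg6, Kf6, Kh5, Kf5, Kh4, Kg4, Nf3, Nd3, Ng2, Nc2, ... (list truncated; more exist).
White has legal moves and is not in check → neither.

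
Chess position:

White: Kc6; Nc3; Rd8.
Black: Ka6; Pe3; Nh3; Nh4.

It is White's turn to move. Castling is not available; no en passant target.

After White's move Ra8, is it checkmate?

yes

After Ra8: black king on a6; in check: yes, from the white rook on a8.
King squares — a5: attacked by Ra8; b5: attacked by Nc3; b6: attacked by Kc6; a7: attacked by Ra8; b7: attacked by Kc6.
Black has no legal moves → checkmate.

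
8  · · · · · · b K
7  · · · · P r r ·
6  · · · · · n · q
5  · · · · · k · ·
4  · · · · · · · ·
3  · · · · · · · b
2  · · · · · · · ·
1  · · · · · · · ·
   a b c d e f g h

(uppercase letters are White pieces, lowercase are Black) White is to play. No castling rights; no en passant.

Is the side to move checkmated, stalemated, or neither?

White to move; white king on h8.
In check: yes, from the black queen on h6.
King squares — g7: attacked by Qh6; h7: attacked by Nf6; g8: attacked by Nf6.
Legal moves for White: none.
In check with no legal moves → checkmate.

checkmate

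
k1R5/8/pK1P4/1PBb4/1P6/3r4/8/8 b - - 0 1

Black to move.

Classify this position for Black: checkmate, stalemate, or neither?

Black to move; black king on a8.
In check: yes, from the white rook on c8.
King squares — a7: attacked by Kb6; b7: attacked by Kb6; b8: attacked by Rc8.
Legal moves for Black: none.
In check with no legal moves → checkmate.

checkmate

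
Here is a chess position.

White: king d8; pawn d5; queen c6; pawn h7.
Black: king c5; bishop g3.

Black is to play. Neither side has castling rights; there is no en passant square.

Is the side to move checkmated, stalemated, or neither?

neither

Black to move; black king on c5.
In check: yes, from the white queen on c6.
Legal moves for Black: Kd4, Kb4.
Black is in check but has 2 legal moves → neither.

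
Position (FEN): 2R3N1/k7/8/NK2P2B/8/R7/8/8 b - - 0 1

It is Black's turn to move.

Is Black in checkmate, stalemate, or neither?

Black to move; black king on a7.
In check: no.
King squares — a6: attacked by Kb5; b6: attacked by Kb5; b7: attacked by Na5; a8: attacked by Rc8; b8: attacked by Rc8.
Legal moves for Black: none.
Not in check and no legal moves → stalemate.

stalemate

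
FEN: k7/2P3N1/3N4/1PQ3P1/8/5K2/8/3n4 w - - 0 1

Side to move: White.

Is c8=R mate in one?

yes

After c8=R: black king on a8; in check: yes, from the white rook on c8.
King squares — a7: attacked by Qc5; b7: attacked by Nd6; b8: attacked by Rc8.
Black has no legal moves → checkmate.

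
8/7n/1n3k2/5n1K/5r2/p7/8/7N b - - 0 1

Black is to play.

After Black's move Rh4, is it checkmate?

yes

After Rh4: white king on h5; in check: yes, from the black rook on h4.
King squares — g4: attacked by Rh4; h4: attacked by Nf5; g5: attacked by Kf6; g6: attacked by Kf6; h6: attacked by Rh4.
White has no legal moves → checkmate.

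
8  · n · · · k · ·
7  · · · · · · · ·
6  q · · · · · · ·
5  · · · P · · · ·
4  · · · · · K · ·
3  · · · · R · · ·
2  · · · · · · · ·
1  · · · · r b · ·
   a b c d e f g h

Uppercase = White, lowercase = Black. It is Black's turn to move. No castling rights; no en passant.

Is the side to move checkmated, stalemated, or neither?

neither

Black to move; black king on f8.
In check: no.
Legal moves for Black include: Kg8, Kg7, Kf7, Nd7, Nc6, Qc8, Qa8, Qb7, Qa7, Qh6+, Qg6, Qf6+, Qe6, Qd6+, Qc6, Qb6, Qb5, Qa5, ... (list truncated; more exist).
Black has legal moves and is not in check → neither.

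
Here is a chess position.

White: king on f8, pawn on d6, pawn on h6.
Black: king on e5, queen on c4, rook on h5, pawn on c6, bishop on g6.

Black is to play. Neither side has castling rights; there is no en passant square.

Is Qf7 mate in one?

yes

After Qf7: white king on f8; in check: yes, from the black queen on f7.
King squares — e7: attacked by Qf7; f7: attacked by Bg6; g7: attacked by Qf7; e8: attacked by Qf7; g8: attacked by Qf7.
White has no legal moves → checkmate.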